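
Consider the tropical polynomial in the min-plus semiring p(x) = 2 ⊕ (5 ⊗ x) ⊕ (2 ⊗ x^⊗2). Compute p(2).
p(2) = 2

A tropical monomial a ⊗ x^⊗i evaluates to a + i · x. Evaluating each term at x = 2:
  Term 0 contributes 2 + 0 · 2 = 2
  Term 1 contributes 5 + 1 · 2 = 7
  Term 2 contributes 2 + 2 · 2 = 6
p(2) = ⊕ of these = min[2, 7, 6] = 2.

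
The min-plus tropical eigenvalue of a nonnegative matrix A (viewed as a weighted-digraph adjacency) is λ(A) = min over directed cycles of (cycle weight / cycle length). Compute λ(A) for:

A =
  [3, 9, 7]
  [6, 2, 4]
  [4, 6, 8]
λ(A) = 2

Enumerate directed cycles and compute their means (weight / length). Sample:
  cycle 0 → 0: weight = 3, length = 1, mean = 3/1 ≈ 3.000
  cycle 1 → 1: weight = 2, length = 1, mean = 2/1 ≈ 2.000
  cycle 2 → 2: weight = 8, length = 1, mean = 8/1 ≈ 8.000
  cycle 0 → 1 → 0: weight = 15, length = 2, mean = 15/2 ≈ 7.500
  cycle 0 → 2 → 0: weight = 11, length = 2, mean = 11/2 ≈ 5.500
  cycle 1 → 0 → 1: weight = 15, length = 2, mean = 15/2 ≈ 7.500
Minimum mean = 2.000, attained e.g. along the cycle 1 → 1 with weight 2 and length 1. So λ(A) = 2/1 = 2.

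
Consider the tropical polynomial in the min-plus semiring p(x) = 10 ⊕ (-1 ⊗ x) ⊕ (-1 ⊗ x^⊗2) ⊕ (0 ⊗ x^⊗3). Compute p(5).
p(5) = 4

A tropical monomial a ⊗ x^⊗i evaluates to a + i · x. Evaluating each term at x = 5:
  Term 0 contributes 10 + 0 · 5 = 10
  Term 1 contributes -1 + 1 · 5 = 4
  Term 2 contributes -1 + 2 · 5 = 9
  Term 3 contributes 0 + 3 · 5 = 15
p(5) = ⊕ of these = min[10, 4, 9, 15] = 4.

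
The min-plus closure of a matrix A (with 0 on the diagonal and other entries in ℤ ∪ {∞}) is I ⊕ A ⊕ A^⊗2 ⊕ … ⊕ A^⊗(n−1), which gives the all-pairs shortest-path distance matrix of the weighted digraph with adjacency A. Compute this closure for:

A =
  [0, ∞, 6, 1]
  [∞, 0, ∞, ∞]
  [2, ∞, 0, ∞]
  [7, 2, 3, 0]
Closure =
  [0, 3, 4, 1]
  [∞, 0, ∞, ∞]
  [2, 5, 0, 3]
  [5, 2, 3, 0]

This is the Floyd-Warshall all-pairs shortest-path computation. For each intermediate vertex k = 0, 1, …, 3, update dist[i][j] ← min(dist[i][j], dist[i][k] + dist[k][j]). The final matrix gives, for each (i, j), the minimum total weight of any directed path from i to j (possibly empty when i = j).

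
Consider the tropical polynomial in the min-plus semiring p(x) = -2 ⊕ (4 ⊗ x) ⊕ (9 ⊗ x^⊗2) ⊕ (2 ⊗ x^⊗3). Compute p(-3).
p(-3) = -7

A tropical monomial a ⊗ x^⊗i evaluates to a + i · x. Evaluating each term at x = -3:
  Term 0 contributes -2 + 0 · -3 = -2
  Term 1 contributes 4 + 1 · -3 = 1
  Term 2 contributes 9 + 2 · -3 = 3
  Term 3 contributes 2 + 3 · -3 = -7
p(-3) = ⊕ of these = min[-2, 1, 3, -7] = -7.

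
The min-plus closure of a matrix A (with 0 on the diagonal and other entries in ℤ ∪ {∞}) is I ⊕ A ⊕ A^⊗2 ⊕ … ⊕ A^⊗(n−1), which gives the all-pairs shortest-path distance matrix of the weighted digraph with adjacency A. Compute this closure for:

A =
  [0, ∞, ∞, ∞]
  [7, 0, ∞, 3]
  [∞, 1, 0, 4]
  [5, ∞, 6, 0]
Closure =
  [0, ∞, ∞, ∞]
  [7, 0, 9, 3]
  [8, 1, 0, 4]
  [5, 7, 6, 0]

This is the Floyd-Warshall all-pairs shortest-path computation. For each intermediate vertex k = 0, 1, …, 3, update dist[i][j] ← min(dist[i][j], dist[i][k] + dist[k][j]). The final matrix gives, for each (i, j), the minimum total weight of any directed path from i to j (possibly empty when i = j).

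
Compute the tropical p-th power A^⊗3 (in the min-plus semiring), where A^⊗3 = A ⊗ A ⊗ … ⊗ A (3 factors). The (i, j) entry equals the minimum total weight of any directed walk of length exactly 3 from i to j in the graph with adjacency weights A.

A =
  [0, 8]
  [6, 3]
A^⊗3 =
  [0, 8]
  [6, 9]

Each entry (A^⊗3)_ij equals the minimum over all length-3 walks i = v_0 → v_1 → … → v_3 = j of Σ_t A[v_t][v_{t+1}]. For example, for (i, j) = (0, 1) we minimise over 4 possible intermediate vertex sequences; the minimum is 8, attained along the walk 0 → 0 → 0 → 1.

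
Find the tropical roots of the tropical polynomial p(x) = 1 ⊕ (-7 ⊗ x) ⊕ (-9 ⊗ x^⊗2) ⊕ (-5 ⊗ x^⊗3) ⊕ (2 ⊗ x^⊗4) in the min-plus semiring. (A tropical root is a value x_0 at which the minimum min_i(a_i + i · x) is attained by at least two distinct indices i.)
Roots: {-7, -4, 2, 8}

Each tropical root is a break point of the lower envelope of the lines y = a_i + i · x (there are 5 lines, with slopes 0, 1, ..., 4). Only the lines that attain the minimum somewhere contribute to roots; other lines are dominated. Here the surviving (envelope) indices are i = 4, i = 3, i = 2, i = 1, i = 0.
Intersections between consecutive envelope lines give the roots: for adjacent envelope indices i < j the intersection is x = (a_i − a_j) / (j − i). Reading off the sorted break points: {-7, -4, 2, 8}.
Verification: at each break x_0, at least two indices attain the minimum of min_i(a_i + i · x_0).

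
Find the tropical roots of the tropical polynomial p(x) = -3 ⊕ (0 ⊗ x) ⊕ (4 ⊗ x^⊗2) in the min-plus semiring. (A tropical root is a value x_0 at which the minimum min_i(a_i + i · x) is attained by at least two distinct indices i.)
Roots: {-4, -3}

Each tropical root is a break point of the lower envelope of the lines y = a_i + i · x (there are 3 lines, with slopes 0, 1, ..., 2). Only the lines that attain the minimum somewhere contribute to roots; other lines are dominated. Here the surviving (envelope) indices are i = 2, i = 1, i = 0.
Intersections between consecutive envelope lines give the roots: for adjacent envelope indices i < j the intersection is x = (a_i − a_j) / (j − i). Reading off the sorted break points: {-4, -3}.
Verification: at each break x_0, at least two indices attain the minimum of min_i(a_i + i · x_0).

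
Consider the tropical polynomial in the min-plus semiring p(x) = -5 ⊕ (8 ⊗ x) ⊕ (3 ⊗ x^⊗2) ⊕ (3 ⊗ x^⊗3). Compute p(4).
p(4) = -5

A tropical monomial a ⊗ x^⊗i evaluates to a + i · x. Evaluating each term at x = 4:
  Term 0 contributes -5 + 0 · 4 = -5
  Term 1 contributes 8 + 1 · 4 = 12
  Term 2 contributes 3 + 2 · 4 = 11
  Term 3 contributes 3 + 3 · 4 = 15
p(4) = ⊕ of these = min[-5, 12, 11, 15] = -5.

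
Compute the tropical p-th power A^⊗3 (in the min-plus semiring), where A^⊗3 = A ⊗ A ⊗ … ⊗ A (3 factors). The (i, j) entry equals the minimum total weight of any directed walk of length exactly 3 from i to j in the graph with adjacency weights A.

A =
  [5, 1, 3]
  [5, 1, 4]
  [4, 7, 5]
A^⊗3 =
  [7, 3, 6]
  [7, 3, 6]
  [10, 6, 9]

Each entry (A^⊗3)_ij equals the minimum over all length-3 walks i = v_0 → v_1 → … → v_3 = j of Σ_t A[v_t][v_{t+1}]. For example, for (i, j) = (0, 2) we minimise over 9 possible intermediate vertex sequences; the minimum is 6, attained along the walk 0 → 1 → 1 → 2.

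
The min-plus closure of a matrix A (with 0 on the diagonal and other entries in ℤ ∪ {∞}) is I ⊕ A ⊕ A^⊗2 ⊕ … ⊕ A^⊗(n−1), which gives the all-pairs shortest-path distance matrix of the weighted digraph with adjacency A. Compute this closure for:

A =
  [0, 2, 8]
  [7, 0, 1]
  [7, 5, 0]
Closure =
  [0, 2, 3]
  [7, 0, 1]
  [7, 5, 0]

This is the Floyd-Warshall all-pairs shortest-path computation. For each intermediate vertex k = 0, 1, …, 2, update dist[i][j] ← min(dist[i][j], dist[i][k] + dist[k][j]). The final matrix gives, for each (i, j), the minimum total weight of any directed path from i to j (possibly empty when i = j).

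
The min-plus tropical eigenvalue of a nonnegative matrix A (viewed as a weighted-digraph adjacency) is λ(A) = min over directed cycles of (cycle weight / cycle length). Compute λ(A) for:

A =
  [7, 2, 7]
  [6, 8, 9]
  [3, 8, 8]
λ(A) = 4

Enumerate directed cycles and compute their means (weight / length). Sample:
  cycle 0 → 0: weight = 7, length = 1, mean = 7/1 ≈ 7.000
  cycle 1 → 1: weight = 8, length = 1, mean = 8/1 ≈ 8.000
  cycle 2 → 2: weight = 8, length = 1, mean = 8/1 ≈ 8.000
  cycle 0 → 1 → 0: weight = 8, length = 2, mean = 8/2 ≈ 4.000
  cycle 0 → 2 → 0: weight = 10, length = 2, mean = 10/2 ≈ 5.000
  cycle 1 → 0 → 1: weight = 8, length = 2, mean = 8/2 ≈ 4.000
Minimum mean = 4.000, attained e.g. along the cycle 0 → 1 → 0 with weight 8 and length 2. So λ(A) = 8/2 = 4.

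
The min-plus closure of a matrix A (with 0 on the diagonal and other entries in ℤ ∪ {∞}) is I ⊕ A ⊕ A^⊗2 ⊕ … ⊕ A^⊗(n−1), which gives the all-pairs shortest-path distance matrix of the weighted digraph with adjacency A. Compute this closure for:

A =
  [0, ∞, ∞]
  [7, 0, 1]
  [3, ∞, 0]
Closure =
  [0, ∞, ∞]
  [4, 0, 1]
  [3, ∞, 0]

This is the Floyd-Warshall all-pairs shortest-path computation. For each intermediate vertex k = 0, 1, …, 2, update dist[i][j] ← min(dist[i][j], dist[i][k] + dist[k][j]). The final matrix gives, for each (i, j), the minimum total weight of any directed path from i to j (possibly empty when i = j).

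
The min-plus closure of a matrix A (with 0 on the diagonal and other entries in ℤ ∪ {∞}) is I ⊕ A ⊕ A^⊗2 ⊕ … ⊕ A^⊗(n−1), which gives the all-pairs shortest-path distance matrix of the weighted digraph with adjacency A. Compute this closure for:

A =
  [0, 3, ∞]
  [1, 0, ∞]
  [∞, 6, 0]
Closure =
  [0, 3, ∞]
  [1, 0, ∞]
  [7, 6, 0]

This is the Floyd-Warshall all-pairs shortest-path computation. For each intermediate vertex k = 0, 1, …, 2, update dist[i][j] ← min(dist[i][j], dist[i][k] + dist[k][j]). The final matrix gives, for each (i, j), the minimum total weight of any directed path from i to j (possibly empty when i = j).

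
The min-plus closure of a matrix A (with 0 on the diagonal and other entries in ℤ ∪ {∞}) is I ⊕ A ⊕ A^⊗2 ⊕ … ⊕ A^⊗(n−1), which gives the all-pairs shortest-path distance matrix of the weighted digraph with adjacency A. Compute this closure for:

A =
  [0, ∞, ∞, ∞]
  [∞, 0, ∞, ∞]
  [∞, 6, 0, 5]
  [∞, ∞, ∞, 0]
Closure =
  [0, ∞, ∞, ∞]
  [∞, 0, ∞, ∞]
  [∞, 6, 0, 5]
  [∞, ∞, ∞, 0]

This is the Floyd-Warshall all-pairs shortest-path computation. For each intermediate vertex k = 0, 1, …, 3, update dist[i][j] ← min(dist[i][j], dist[i][k] + dist[k][j]). The final matrix gives, for each (i, j), the minimum total weight of any directed path from i to j (possibly empty when i = j).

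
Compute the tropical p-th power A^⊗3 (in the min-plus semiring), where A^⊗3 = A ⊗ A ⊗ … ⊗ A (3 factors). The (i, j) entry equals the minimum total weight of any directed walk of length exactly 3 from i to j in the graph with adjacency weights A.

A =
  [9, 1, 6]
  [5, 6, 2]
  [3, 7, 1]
A^⊗3 =
  [6, 7, 4]
  [6, 6, 4]
  [5, 5, 3]

Each entry (A^⊗3)_ij equals the minimum over all length-3 walks i = v_0 → v_1 → … → v_3 = j of Σ_t A[v_t][v_{t+1}]. For example, for (i, j) = (0, 2) we minimise over 9 possible intermediate vertex sequences; the minimum is 4, attained along the walk 0 → 1 → 2 → 2.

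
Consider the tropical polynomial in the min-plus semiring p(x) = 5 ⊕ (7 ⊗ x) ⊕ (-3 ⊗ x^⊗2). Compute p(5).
p(5) = 5

A tropical monomial a ⊗ x^⊗i evaluates to a + i · x. Evaluating each term at x = 5:
  Term 0 contributes 5 + 0 · 5 = 5
  Term 1 contributes 7 + 1 · 5 = 12
  Term 2 contributes -3 + 2 · 5 = 7
p(5) = ⊕ of these = min[5, 12, 7] = 5.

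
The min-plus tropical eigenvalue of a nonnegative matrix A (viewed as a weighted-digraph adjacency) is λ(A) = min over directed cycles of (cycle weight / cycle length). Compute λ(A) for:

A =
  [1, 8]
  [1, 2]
λ(A) = 1

Enumerate directed cycles and compute their means (weight / length). Sample:
  cycle 0 → 0: weight = 1, length = 1, mean = 1/1 ≈ 1.000
  cycle 1 → 1: weight = 2, length = 1, mean = 2/1 ≈ 2.000
  cycle 0 → 1 → 0: weight = 9, length = 2, mean = 9/2 ≈ 4.500
  cycle 1 → 0 → 1: weight = 9, length = 2, mean = 9/2 ≈ 4.500
Minimum mean = 1.000, attained e.g. along the cycle 0 → 0 with weight 1 and length 1. So λ(A) = 1/1 = 1.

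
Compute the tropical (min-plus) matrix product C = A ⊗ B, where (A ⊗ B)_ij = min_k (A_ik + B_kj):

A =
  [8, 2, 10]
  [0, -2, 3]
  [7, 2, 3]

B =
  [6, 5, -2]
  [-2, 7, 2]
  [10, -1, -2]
A ⊗ B =
  [0, 9, 4]
  [-4, 2, -2]
  [0, 2, 1]

Apply the min-plus product entry-by-entry:
  C[0][0] = min over k of (A[0][0] + B[0][0] = 8 + 6 = 14, A[0][1] + B[1][0] = 2 + -2 = 0, A[0][2] + B[2][0] = 10 + 10 = 20) = 0 (attained at k = 1)
  C[0][1] = min over k of (A[0][0] + B[0][1] = 8 + 5 = 13, A[0][1] + B[1][1] = 2 + 7 = 9, A[0][2] + B[2][1] = 10 + -1 = 9) = 9 (attained at k = 1)
  C[0][2] = min over k of (A[0][0] + B[0][2] = 8 + -2 = 6, A[0][1] + B[1][2] = 2 + 2 = 4, A[0][2] + B[2][2] = 10 + -2 = 8) = 4 (attained at k = 1)
  C[1][0] = min over k of (A[1][0] + B[0][0] = 0 + 6 = 6, A[1][1] + B[1][0] = -2 + -2 = -4, A[1][2] + B[2][0] = 3 + 10 = 13) = -4 (attained at k = 1)
  C[1][1] = min over k of (A[1][0] + B[0][1] = 0 + 5 = 5, A[1][1] + B[1][1] = -2 + 7 = 5, A[1][2] + B[2][1] = 3 + -1 = 2) = 2 (attained at k = 2)
  C[1][2] = min over k of (A[1][0] + B[0][2] = 0 + -2 = -2, A[1][1] + B[1][2] = -2 + 2 = 0, A[1][2] + B[2][2] = 3 + -2 = 1) = -2 (attained at k = 0)
  C[2][0] = min over k of (A[2][0] + B[0][0] = 7 + 6 = 13, A[2][1] + B[1][0] = 2 + -2 = 0, A[2][2] + B[2][0] = 3 + 10 = 13) = 0 (attained at k = 1)
  C[2][1] = min over k of (A[2][0] + B[0][1] = 7 + 5 = 12, A[2][1] + B[1][1] = 2 + 7 = 9, A[2][2] + B[2][1] = 3 + -1 = 2) = 2 (attained at k = 2)
  C[2][2] = min over k of (A[2][0] + B[0][2] = 7 + -2 = 5, A[2][1] + B[1][2] = 2 + 2 = 4, A[2][2] + B[2][2] = 3 + -2 = 1) = 1 (attained at k = 2)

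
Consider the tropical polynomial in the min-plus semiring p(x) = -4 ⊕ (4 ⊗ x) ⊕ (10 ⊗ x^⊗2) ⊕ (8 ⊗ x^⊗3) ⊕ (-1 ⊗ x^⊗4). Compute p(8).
p(8) = -4

A tropical monomial a ⊗ x^⊗i evaluates to a + i · x. Evaluating each term at x = 8:
  Term 0 contributes -4 + 0 · 8 = -4
  Term 1 contributes 4 + 1 · 8 = 12
  Term 2 contributes 10 + 2 · 8 = 26
  Term 3 contributes 8 + 3 · 8 = 32
  Term 4 contributes -1 + 4 · 8 = 31
p(8) = ⊕ of these = min[-4, 12, 26, 32, 31] = -4.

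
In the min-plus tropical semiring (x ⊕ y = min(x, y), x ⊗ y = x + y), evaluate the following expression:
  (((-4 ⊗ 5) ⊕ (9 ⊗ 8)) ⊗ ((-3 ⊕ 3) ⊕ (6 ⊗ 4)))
(((-4 ⊗ 5) ⊕ (9 ⊗ 8)) ⊗ ((-3 ⊕ 3) ⊕ (6 ⊗ 4))) = -2

Expand innermost to outermost. Recall ⊕ takes the minimum of its arguments and ⊗ takes their sum. Working out the expression (((-4 ⊗ 5) ⊕ (9 ⊗ 8)) ⊗ ((-3 ⊕ 3) ⊕ (6 ⊗ 4))) gives -2.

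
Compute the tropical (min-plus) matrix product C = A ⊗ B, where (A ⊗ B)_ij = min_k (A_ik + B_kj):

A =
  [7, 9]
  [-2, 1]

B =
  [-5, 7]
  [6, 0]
A ⊗ B =
  [2, 9]
  [-7, 1]

Apply the min-plus product entry-by-entry:
  C[0][0] = min over k of (A[0][0] + B[0][0] = 7 + -5 = 2, A[0][1] + B[1][0] = 9 + 6 = 15) = 2 (attained at k = 0)
  C[0][1] = min over k of (A[0][0] + B[0][1] = 7 + 7 = 14, A[0][1] + B[1][1] = 9 + 0 = 9) = 9 (attained at k = 1)
  C[1][0] = min over k of (A[1][0] + B[0][0] = -2 + -5 = -7, A[1][1] + B[1][0] = 1 + 6 = 7) = -7 (attained at k = 0)
  C[1][1] = min over k of (A[1][0] + B[0][1] = -2 + 7 = 5, A[1][1] + B[1][1] = 1 + 0 = 1) = 1 (attained at k = 1)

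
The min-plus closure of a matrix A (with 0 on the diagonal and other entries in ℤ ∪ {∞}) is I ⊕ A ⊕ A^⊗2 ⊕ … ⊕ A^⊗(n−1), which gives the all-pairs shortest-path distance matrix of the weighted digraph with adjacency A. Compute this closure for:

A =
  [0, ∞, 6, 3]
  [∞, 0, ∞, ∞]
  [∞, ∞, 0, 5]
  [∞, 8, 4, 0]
Closure =
  [0, 11, 6, 3]
  [∞, 0, ∞, ∞]
  [∞, 13, 0, 5]
  [∞, 8, 4, 0]

This is the Floyd-Warshall all-pairs shortest-path computation. For each intermediate vertex k = 0, 1, …, 3, update dist[i][j] ← min(dist[i][j], dist[i][k] + dist[k][j]). The final matrix gives, for each (i, j), the minimum total weight of any directed path from i to j (possibly empty when i = j).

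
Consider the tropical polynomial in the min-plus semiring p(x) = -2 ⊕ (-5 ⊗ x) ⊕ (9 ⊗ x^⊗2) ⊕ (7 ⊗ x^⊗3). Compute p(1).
p(1) = -4

A tropical monomial a ⊗ x^⊗i evaluates to a + i · x. Evaluating each term at x = 1:
  Term 0 contributes -2 + 0 · 1 = -2
  Term 1 contributes -5 + 1 · 1 = -4
  Term 2 contributes 9 + 2 · 1 = 11
  Term 3 contributes 7 + 3 · 1 = 10
p(1) = ⊕ of these = min[-2, -4, 11, 10] = -4.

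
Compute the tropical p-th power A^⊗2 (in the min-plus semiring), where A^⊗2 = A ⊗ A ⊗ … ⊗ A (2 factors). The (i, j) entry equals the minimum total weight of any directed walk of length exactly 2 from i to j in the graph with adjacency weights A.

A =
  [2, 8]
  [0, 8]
A^⊗2 =
  [4, 10]
  [2, 8]

Each entry (A^⊗2)_ij equals the minimum over all length-2 walks i = v_0 → v_1 → … → v_2 = j of Σ_t A[v_t][v_{t+1}]. For example, for (i, j) = (0, 1) we minimise over 2 possible intermediate vertex sequences; the minimum is 10, attained along the walk 0 → 0 → 1.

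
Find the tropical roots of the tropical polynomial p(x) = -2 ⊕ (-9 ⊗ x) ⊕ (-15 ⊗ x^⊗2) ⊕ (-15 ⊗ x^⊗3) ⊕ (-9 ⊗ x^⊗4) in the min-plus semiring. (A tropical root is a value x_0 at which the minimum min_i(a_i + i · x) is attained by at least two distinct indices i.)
Roots: {-6, 0, 6, 7}

Each tropical root is a break point of the lower envelope of the lines y = a_i + i · x (there are 5 lines, with slopes 0, 1, ..., 4). Only the lines that attain the minimum somewhere contribute to roots; other lines are dominated. Here the surviving (envelope) indices are i = 4, i = 3, i = 2, i = 1, i = 0.
Intersections between consecutive envelope lines give the roots: for adjacent envelope indices i < j the intersection is x = (a_i − a_j) / (j − i). Reading off the sorted break points: {-6, 0, 6, 7}.
Verification: at each break x_0, at least two indices attain the minimum of min_i(a_i + i · x_0).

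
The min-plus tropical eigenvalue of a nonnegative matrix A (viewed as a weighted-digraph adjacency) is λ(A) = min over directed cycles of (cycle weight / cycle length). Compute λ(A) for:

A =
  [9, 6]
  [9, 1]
λ(A) = 1

Enumerate directed cycles and compute their means (weight / length). Sample:
  cycle 0 → 0: weight = 9, length = 1, mean = 9/1 ≈ 9.000
  cycle 1 → 1: weight = 1, length = 1, mean = 1/1 ≈ 1.000
  cycle 0 → 1 → 0: weight = 15, length = 2, mean = 15/2 ≈ 7.500
  cycle 1 → 0 → 1: weight = 15, length = 2, mean = 15/2 ≈ 7.500
Minimum mean = 1.000, attained e.g. along the cycle 1 → 1 with weight 1 and length 1. So λ(A) = 1/1 = 1.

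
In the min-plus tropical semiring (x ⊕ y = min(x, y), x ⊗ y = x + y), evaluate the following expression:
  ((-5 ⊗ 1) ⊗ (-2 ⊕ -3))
((-5 ⊗ 1) ⊗ (-2 ⊕ -3)) = -7

Expand innermost to outermost. Recall ⊕ takes the minimum of its arguments and ⊗ takes their sum. Working out the expression ((-5 ⊗ 1) ⊗ (-2 ⊕ -3)) gives -7.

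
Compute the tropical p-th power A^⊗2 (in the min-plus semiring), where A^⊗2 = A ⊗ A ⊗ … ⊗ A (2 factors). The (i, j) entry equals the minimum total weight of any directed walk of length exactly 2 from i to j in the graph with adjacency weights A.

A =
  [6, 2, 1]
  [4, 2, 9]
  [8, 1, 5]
A^⊗2 =
  [6, 2, 6]
  [6, 4, 5]
  [5, 3, 9]

Each entry (A^⊗2)_ij equals the minimum over all length-2 walks i = v_0 → v_1 → … → v_2 = j of Σ_t A[v_t][v_{t+1}]. For example, for (i, j) = (0, 2) we minimise over 3 possible intermediate vertex sequences; the minimum is 6, attained along the walk 0 → 2 → 2.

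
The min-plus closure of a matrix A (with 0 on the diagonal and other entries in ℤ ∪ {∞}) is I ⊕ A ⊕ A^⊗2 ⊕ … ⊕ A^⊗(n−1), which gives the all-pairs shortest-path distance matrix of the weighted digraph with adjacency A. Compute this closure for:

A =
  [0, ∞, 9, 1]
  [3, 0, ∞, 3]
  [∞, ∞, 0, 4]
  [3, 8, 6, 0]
Closure =
  [0, 9, 7, 1]
  [3, 0, 9, 3]
  [7, 12, 0, 4]
  [3, 8, 6, 0]

This is the Floyd-Warshall all-pairs shortest-path computation. For each intermediate vertex k = 0, 1, …, 3, update dist[i][j] ← min(dist[i][j], dist[i][k] + dist[k][j]). The final matrix gives, for each (i, j), the minimum total weight of any directed path from i to j (possibly empty when i = j).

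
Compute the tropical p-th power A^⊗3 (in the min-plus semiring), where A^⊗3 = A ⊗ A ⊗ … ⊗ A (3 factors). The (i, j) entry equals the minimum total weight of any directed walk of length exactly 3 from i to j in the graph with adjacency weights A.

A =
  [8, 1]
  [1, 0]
A^⊗3 =
  [2, 1]
  [1, 0]

Each entry (A^⊗3)_ij equals the minimum over all length-3 walks i = v_0 → v_1 → … → v_3 = j of Σ_t A[v_t][v_{t+1}]. For example, for (i, j) = (0, 1) we minimise over 4 possible intermediate vertex sequences; the minimum is 1, attained along the walk 0 → 1 → 1 → 1.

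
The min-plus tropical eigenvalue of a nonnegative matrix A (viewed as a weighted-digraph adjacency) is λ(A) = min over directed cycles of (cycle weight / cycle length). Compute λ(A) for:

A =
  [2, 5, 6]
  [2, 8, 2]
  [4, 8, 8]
λ(A) = 2

Enumerate directed cycles and compute their means (weight / length). Sample:
  cycle 0 → 0: weight = 2, length = 1, mean = 2/1 ≈ 2.000
  cycle 1 → 1: weight = 8, length = 1, mean = 8/1 ≈ 8.000
  cycle 2 → 2: weight = 8, length = 1, mean = 8/1 ≈ 8.000
  cycle 0 → 1 → 0: weight = 7, length = 2, mean = 7/2 ≈ 3.500
  cycle 0 → 2 → 0: weight = 10, length = 2, mean = 10/2 ≈ 5.000
  cycle 1 → 0 → 1: weight = 7, length = 2, mean = 7/2 ≈ 3.500
Minimum mean = 2.000, attained e.g. along the cycle 0 → 0 with weight 2 and length 1. So λ(A) = 2/1 = 2.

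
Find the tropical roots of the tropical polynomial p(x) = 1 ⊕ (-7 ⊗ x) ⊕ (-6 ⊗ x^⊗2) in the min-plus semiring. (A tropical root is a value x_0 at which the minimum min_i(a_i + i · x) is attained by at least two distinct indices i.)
Roots: {-1, 8}

Each tropical root is a break point of the lower envelope of the lines y = a_i + i · x (there are 3 lines, with slopes 0, 1, ..., 2). Only the lines that attain the minimum somewhere contribute to roots; other lines are dominated. Here the surviving (envelope) indices are i = 2, i = 1, i = 0.
Intersections between consecutive envelope lines give the roots: for adjacent envelope indices i < j the intersection is x = (a_i − a_j) / (j − i). Reading off the sorted break points: {-1, 8}.
Verification: at each break x_0, at least two indices attain the minimum of min_i(a_i + i · x_0).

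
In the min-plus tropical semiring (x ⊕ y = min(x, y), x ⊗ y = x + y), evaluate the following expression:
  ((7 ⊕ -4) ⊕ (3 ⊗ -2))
((7 ⊕ -4) ⊕ (3 ⊗ -2)) = -4

Expand innermost to outermost. Recall ⊕ takes the minimum of its arguments and ⊗ takes their sum. Working out the expression ((7 ⊕ -4) ⊕ (3 ⊗ -2)) gives -4.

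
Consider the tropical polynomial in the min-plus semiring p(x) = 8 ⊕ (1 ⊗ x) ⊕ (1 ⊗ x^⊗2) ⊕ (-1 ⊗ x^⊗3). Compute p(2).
p(2) = 3

A tropical monomial a ⊗ x^⊗i evaluates to a + i · x. Evaluating each term at x = 2:
  Term 0 contributes 8 + 0 · 2 = 8
  Term 1 contributes 1 + 1 · 2 = 3
  Term 2 contributes 1 + 2 · 2 = 5
  Term 3 contributes -1 + 3 · 2 = 5
p(2) = ⊕ of these = min[8, 3, 5, 5] = 3.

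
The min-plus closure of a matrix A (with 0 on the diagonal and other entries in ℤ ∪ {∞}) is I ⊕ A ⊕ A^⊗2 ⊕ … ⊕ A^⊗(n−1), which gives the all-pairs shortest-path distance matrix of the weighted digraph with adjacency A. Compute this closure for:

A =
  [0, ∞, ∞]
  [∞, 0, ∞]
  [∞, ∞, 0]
Closure =
  [0, ∞, ∞]
  [∞, 0, ∞]
  [∞, ∞, 0]

This is the Floyd-Warshall all-pairs shortest-path computation. For each intermediate vertex k = 0, 1, …, 2, update dist[i][j] ← min(dist[i][j], dist[i][k] + dist[k][j]). The final matrix gives, for each (i, j), the minimum total weight of any directed path from i to j (possibly empty when i = j).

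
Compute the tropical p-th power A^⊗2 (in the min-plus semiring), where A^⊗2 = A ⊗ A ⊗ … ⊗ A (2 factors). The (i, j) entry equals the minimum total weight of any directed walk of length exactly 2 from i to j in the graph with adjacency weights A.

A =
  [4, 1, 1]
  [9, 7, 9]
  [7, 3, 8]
A^⊗2 =
  [8, 4, 5]
  [13, 10, 10]
  [11, 8, 8]

Each entry (A^⊗2)_ij equals the minimum over all length-2 walks i = v_0 → v_1 → … → v_2 = j of Σ_t A[v_t][v_{t+1}]. For example, for (i, j) = (0, 2) we minimise over 3 possible intermediate vertex sequences; the minimum is 5, attained along the walk 0 → 0 → 2.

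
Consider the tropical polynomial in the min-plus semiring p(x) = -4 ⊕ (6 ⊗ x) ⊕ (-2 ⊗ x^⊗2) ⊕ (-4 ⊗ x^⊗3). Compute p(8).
p(8) = -4

A tropical monomial a ⊗ x^⊗i evaluates to a + i · x. Evaluating each term at x = 8:
  Term 0 contributes -4 + 0 · 8 = -4
  Term 1 contributes 6 + 1 · 8 = 14
  Term 2 contributes -2 + 2 · 8 = 14
  Term 3 contributes -4 + 3 · 8 = 20
p(8) = ⊕ of these = min[-4, 14, 14, 20] = -4.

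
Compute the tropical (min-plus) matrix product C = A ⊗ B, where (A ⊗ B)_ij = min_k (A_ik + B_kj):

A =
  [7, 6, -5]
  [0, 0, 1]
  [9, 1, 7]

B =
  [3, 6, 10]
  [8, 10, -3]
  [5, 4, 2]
A ⊗ B =
  [0, -1, -3]
  [3, 5, -3]
  [9, 11, -2]

Apply the min-plus product entry-by-entry:
  C[0][0] = min over k of (A[0][0] + B[0][0] = 7 + 3 = 10, A[0][1] + B[1][0] = 6 + 8 = 14, A[0][2] + B[2][0] = -5 + 5 = 0) = 0 (attained at k = 2)
  C[0][1] = min over k of (A[0][0] + B[0][1] = 7 + 6 = 13, A[0][1] + B[1][1] = 6 + 10 = 16, A[0][2] + B[2][1] = -5 + 4 = -1) = -1 (attained at k = 2)
  C[0][2] = min over k of (A[0][0] + B[0][2] = 7 + 10 = 17, A[0][1] + B[1][2] = 6 + -3 = 3, A[0][2] + B[2][2] = -5 + 2 = -3) = -3 (attained at k = 2)
  C[1][0] = min over k of (A[1][0] + B[0][0] = 0 + 3 = 3, A[1][1] + B[1][0] = 0 + 8 = 8, A[1][2] + B[2][0] = 1 + 5 = 6) = 3 (attained at k = 0)
  C[1][1] = min over k of (A[1][0] + B[0][1] = 0 + 6 = 6, A[1][1] + B[1][1] = 0 + 10 = 10, A[1][2] + B[2][1] = 1 + 4 = 5) = 5 (attained at k = 2)
  C[1][2] = min over k of (A[1][0] + B[0][2] = 0 + 10 = 10, A[1][1] + B[1][2] = 0 + -3 = -3, A[1][2] + B[2][2] = 1 + 2 = 3) = -3 (attained at k = 1)
  C[2][0] = min over k of (A[2][0] + B[0][0] = 9 + 3 = 12, A[2][1] + B[1][0] = 1 + 8 = 9, A[2][2] + B[2][0] = 7 + 5 = 12) = 9 (attained at k = 1)
  C[2][1] = min over k of (A[2][0] + B[0][1] = 9 + 6 = 15, A[2][1] + B[1][1] = 1 + 10 = 11, A[2][2] + B[2][1] = 7 + 4 = 11) = 11 (attained at k = 1)
  C[2][2] = min over k of (A[2][0] + B[0][2] = 9 + 10 = 19, A[2][1] + B[1][2] = 1 + -3 = -2, A[2][2] + B[2][2] = 7 + 2 = 9) = -2 (attained at k = 1)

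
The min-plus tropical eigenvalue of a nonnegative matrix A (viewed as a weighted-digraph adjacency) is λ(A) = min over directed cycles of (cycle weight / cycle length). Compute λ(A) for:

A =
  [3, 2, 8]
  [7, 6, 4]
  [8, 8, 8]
λ(A) = 3

Enumerate directed cycles and compute their means (weight / length). Sample:
  cycle 0 → 0: weight = 3, length = 1, mean = 3/1 ≈ 3.000
  cycle 1 → 1: weight = 6, length = 1, mean = 6/1 ≈ 6.000
  cycle 2 → 2: weight = 8, length = 1, mean = 8/1 ≈ 8.000
  cycle 0 → 1 → 0: weight = 9, length = 2, mean = 9/2 ≈ 4.500
  cycle 0 → 2 → 0: weight = 16, length = 2, mean = 16/2 ≈ 8.000
  cycle 1 → 0 → 1: weight = 9, length = 2, mean = 9/2 ≈ 4.500
Minimum mean = 3.000, attained e.g. along the cycle 0 → 0 with weight 3 and length 1. So λ(A) = 3/1 = 3.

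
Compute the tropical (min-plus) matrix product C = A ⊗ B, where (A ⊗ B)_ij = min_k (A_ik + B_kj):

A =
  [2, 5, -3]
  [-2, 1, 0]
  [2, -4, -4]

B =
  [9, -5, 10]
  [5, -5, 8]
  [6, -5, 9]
A ⊗ B =
  [3, -8, 6]
  [6, -7, 8]
  [1, -9, 4]

Apply the min-plus product entry-by-entry:
  C[0][0] = min over k of (A[0][0] + B[0][0] = 2 + 9 = 11, A[0][1] + B[1][0] = 5 + 5 = 10, A[0][2] + B[2][0] = -3 + 6 = 3) = 3 (attained at k = 2)
  C[0][1] = min over k of (A[0][0] + B[0][1] = 2 + -5 = -3, A[0][1] + B[1][1] = 5 + -5 = 0, A[0][2] + B[2][1] = -3 + -5 = -8) = -8 (attained at k = 2)
  C[0][2] = min over k of (A[0][0] + B[0][2] = 2 + 10 = 12, A[0][1] + B[1][2] = 5 + 8 = 13, A[0][2] + B[2][2] = -3 + 9 = 6) = 6 (attained at k = 2)
  C[1][0] = min over k of (A[1][0] + B[0][0] = -2 + 9 = 7, A[1][1] + B[1][0] = 1 + 5 = 6, A[1][2] + B[2][0] = 0 + 6 = 6) = 6 (attained at k = 1)
  C[1][1] = min over k of (A[1][0] + B[0][1] = -2 + -5 = -7, A[1][1] + B[1][1] = 1 + -5 = -4, A[1][2] + B[2][1] = 0 + -5 = -5) = -7 (attained at k = 0)
  C[1][2] = min over k of (A[1][0] + B[0][2] = -2 + 10 = 8, A[1][1] + B[1][2] = 1 + 8 = 9, A[1][2] + B[2][2] = 0 + 9 = 9) = 8 (attained at k = 0)
  C[2][0] = min over k of (A[2][0] + B[0][0] = 2 + 9 = 11, A[2][1] + B[1][0] = -4 + 5 = 1, A[2][2] + B[2][0] = -4 + 6 = 2) = 1 (attained at k = 1)
  C[2][1] = min over k of (A[2][0] + B[0][1] = 2 + -5 = -3, A[2][1] + B[1][1] = -4 + -5 = -9, A[2][2] + B[2][1] = -4 + -5 = -9) = -9 (attained at k = 1)
  C[2][2] = min over k of (A[2][0] + B[0][2] = 2 + 10 = 12, A[2][1] + B[1][2] = -4 + 8 = 4, A[2][2] + B[2][2] = -4 + 9 = 5) = 4 (attained at k = 1)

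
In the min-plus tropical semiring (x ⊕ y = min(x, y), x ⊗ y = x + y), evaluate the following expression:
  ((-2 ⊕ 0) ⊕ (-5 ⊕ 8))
((-2 ⊕ 0) ⊕ (-5 ⊕ 8)) = -5

Expand innermost to outermost. Recall ⊕ takes the minimum of its arguments and ⊗ takes their sum. Working out the expression ((-2 ⊕ 0) ⊕ (-5 ⊕ 8)) gives -5.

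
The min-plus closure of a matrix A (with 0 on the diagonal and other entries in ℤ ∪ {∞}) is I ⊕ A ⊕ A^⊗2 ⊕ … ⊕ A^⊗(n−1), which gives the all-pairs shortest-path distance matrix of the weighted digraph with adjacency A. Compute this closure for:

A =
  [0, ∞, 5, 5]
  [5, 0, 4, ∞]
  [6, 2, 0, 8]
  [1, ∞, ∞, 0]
Closure =
  [0, 7, 5, 5]
  [5, 0, 4, 10]
  [6, 2, 0, 8]
  [1, 8, 6, 0]

This is the Floyd-Warshall all-pairs shortest-path computation. For each intermediate vertex k = 0, 1, …, 3, update dist[i][j] ← min(dist[i][j], dist[i][k] + dist[k][j]). The final matrix gives, for each (i, j), the minimum total weight of any directed path from i to j (possibly empty when i = j).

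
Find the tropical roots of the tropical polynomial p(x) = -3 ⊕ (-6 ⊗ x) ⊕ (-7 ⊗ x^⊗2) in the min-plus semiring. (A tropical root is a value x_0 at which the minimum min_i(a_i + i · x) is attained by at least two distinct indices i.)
Roots: {1, 3}

Each tropical root is a break point of the lower envelope of the lines y = a_i + i · x (there are 3 lines, with slopes 0, 1, ..., 2). Only the lines that attain the minimum somewhere contribute to roots; other lines are dominated. Here the surviving (envelope) indices are i = 2, i = 1, i = 0.
Intersections between consecutive envelope lines give the roots: for adjacent envelope indices i < j the intersection is x = (a_i − a_j) / (j − i). Reading off the sorted break points: {1, 3}.
Verification: at each break x_0, at least two indices attain the minimum of min_i(a_i + i · x_0).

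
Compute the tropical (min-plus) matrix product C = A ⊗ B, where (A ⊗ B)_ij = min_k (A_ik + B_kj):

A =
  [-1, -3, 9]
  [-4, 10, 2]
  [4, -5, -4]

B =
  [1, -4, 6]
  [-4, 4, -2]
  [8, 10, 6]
A ⊗ B =
  [-7, -5, -5]
  [-3, -8, 2]
  [-9, -1, -7]

Apply the min-plus product entry-by-entry:
  C[0][0] = min over k of (A[0][0] + B[0][0] = -1 + 1 = 0, A[0][1] + B[1][0] = -3 + -4 = -7, A[0][2] + B[2][0] = 9 + 8 = 17) = -7 (attained at k = 1)
  C[0][1] = min over k of (A[0][0] + B[0][1] = -1 + -4 = -5, A[0][1] + B[1][1] = -3 + 4 = 1, A[0][2] + B[2][1] = 9 + 10 = 19) = -5 (attained at k = 0)
  C[0][2] = min over k of (A[0][0] + B[0][2] = -1 + 6 = 5, A[0][1] + B[1][2] = -3 + -2 = -5, A[0][2] + B[2][2] = 9 + 6 = 15) = -5 (attained at k = 1)
  C[1][0] = min over k of (A[1][0] + B[0][0] = -4 + 1 = -3, A[1][1] + B[1][0] = 10 + -4 = 6, A[1][2] + B[2][0] = 2 + 8 = 10) = -3 (attained at k = 0)
  C[1][1] = min over k of (A[1][0] + B[0][1] = -4 + -4 = -8, A[1][1] + B[1][1] = 10 + 4 = 14, A[1][2] + B[2][1] = 2 + 10 = 12) = -8 (attained at k = 0)
  C[1][2] = min over k of (A[1][0] + B[0][2] = -4 + 6 = 2, A[1][1] + B[1][2] = 10 + -2 = 8, A[1][2] + B[2][2] = 2 + 6 = 8) = 2 (attained at k = 0)
  C[2][0] = min over k of (A[2][0] + B[0][0] = 4 + 1 = 5, A[2][1] + B[1][0] = -5 + -4 = -9, A[2][2] + B[2][0] = -4 + 8 = 4) = -9 (attained at k = 1)
  C[2][1] = min over k of (A[2][0] + B[0][1] = 4 + -4 = 0, A[2][1] + B[1][1] = -5 + 4 = -1, A[2][2] + B[2][1] = -4 + 10 = 6) = -1 (attained at k = 1)
  C[2][2] = min over k of (A[2][0] + B[0][2] = 4 + 6 = 10, A[2][1] + B[1][2] = -5 + -2 = -7, A[2][2] + B[2][2] = -4 + 6 = 2) = -7 (attained at k = 1)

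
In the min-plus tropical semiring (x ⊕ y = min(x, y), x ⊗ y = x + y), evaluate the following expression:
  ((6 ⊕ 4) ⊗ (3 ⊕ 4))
((6 ⊕ 4) ⊗ (3 ⊕ 4)) = 7

Expand innermost to outermost. Recall ⊕ takes the minimum of its arguments and ⊗ takes their sum. Working out the expression ((6 ⊕ 4) ⊗ (3 ⊕ 4)) gives 7.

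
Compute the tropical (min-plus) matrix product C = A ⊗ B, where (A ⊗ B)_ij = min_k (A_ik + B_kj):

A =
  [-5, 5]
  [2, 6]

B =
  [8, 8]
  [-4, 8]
A ⊗ B =
  [1, 3]
  [2, 10]

Apply the min-plus product entry-by-entry:
  C[0][0] = min over k of (A[0][0] + B[0][0] = -5 + 8 = 3, A[0][1] + B[1][0] = 5 + -4 = 1) = 1 (attained at k = 1)
  C[0][1] = min over k of (A[0][0] + B[0][1] = -5 + 8 = 3, A[0][1] + B[1][1] = 5 + 8 = 13) = 3 (attained at k = 0)
  C[1][0] = min over k of (A[1][0] + B[0][0] = 2 + 8 = 10, A[1][1] + B[1][0] = 6 + -4 = 2) = 2 (attained at k = 1)
  C[1][1] = min over k of (A[1][0] + B[0][1] = 2 + 8 = 10, A[1][1] + B[1][1] = 6 + 8 = 14) = 10 (attained at k = 0)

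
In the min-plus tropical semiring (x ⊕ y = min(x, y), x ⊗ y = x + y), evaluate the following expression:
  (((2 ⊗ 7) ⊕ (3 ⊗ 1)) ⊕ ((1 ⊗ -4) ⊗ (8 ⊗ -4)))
(((2 ⊗ 7) ⊕ (3 ⊗ 1)) ⊕ ((1 ⊗ -4) ⊗ (8 ⊗ -4))) = 1

Expand innermost to outermost. Recall ⊕ takes the minimum of its arguments and ⊗ takes their sum. Working out the expression (((2 ⊗ 7) ⊕ (3 ⊗ 1)) ⊕ ((1 ⊗ -4) ⊗ (8 ⊗ -4))) gives 1.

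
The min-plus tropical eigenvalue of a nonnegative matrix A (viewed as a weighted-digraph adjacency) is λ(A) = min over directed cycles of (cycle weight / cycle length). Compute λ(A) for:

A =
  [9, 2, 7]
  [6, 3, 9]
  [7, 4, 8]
λ(A) = 3

Enumerate directed cycles and compute their means (weight / length). Sample:
  cycle 0 → 0: weight = 9, length = 1, mean = 9/1 ≈ 9.000
  cycle 1 → 1: weight = 3, length = 1, mean = 3/1 ≈ 3.000
  cycle 2 → 2: weight = 8, length = 1, mean = 8/1 ≈ 8.000
  cycle 0 → 1 → 0: weight = 8, length = 2, mean = 8/2 ≈ 4.000
  cycle 0 → 2 → 0: weight = 14, length = 2, mean = 14/2 ≈ 7.000
  cycle 1 → 0 → 1: weight = 8, length = 2, mean = 8/2 ≈ 4.000
Minimum mean = 3.000, attained e.g. along the cycle 1 → 1 with weight 3 and length 1. So λ(A) = 3/1 = 3.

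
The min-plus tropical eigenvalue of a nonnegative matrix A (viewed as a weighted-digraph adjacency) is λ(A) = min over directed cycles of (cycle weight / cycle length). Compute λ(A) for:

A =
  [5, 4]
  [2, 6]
λ(A) = 3

Enumerate directed cycles and compute their means (weight / length). Sample:
  cycle 0 → 0: weight = 5, length = 1, mean = 5/1 ≈ 5.000
  cycle 1 → 1: weight = 6, length = 1, mean = 6/1 ≈ 6.000
  cycle 0 → 1 → 0: weight = 6, length = 2, mean = 6/2 ≈ 3.000
  cycle 1 → 0 → 1: weight = 6, length = 2, mean = 6/2 ≈ 3.000
Minimum mean = 3.000, attained e.g. along the cycle 0 → 1 → 0 with weight 6 and length 2. So λ(A) = 6/2 = 3.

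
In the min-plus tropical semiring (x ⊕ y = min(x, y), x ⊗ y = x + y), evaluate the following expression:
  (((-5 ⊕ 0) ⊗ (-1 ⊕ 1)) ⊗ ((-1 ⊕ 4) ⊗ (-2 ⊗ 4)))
(((-5 ⊕ 0) ⊗ (-1 ⊕ 1)) ⊗ ((-1 ⊕ 4) ⊗ (-2 ⊗ 4))) = -5

Expand innermost to outermost. Recall ⊕ takes the minimum of its arguments and ⊗ takes their sum. Working out the expression (((-5 ⊕ 0) ⊗ (-1 ⊕ 1)) ⊗ ((-1 ⊕ 4) ⊗ (-2 ⊗ 4))) gives -5.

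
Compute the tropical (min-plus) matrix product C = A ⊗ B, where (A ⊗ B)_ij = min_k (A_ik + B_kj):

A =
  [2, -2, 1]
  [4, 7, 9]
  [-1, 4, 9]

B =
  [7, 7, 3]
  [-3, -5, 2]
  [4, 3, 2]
A ⊗ B =
  [-5, -7, 0]
  [4, 2, 7]
  [1, -1, 2]

Apply the min-plus product entry-by-entry:
  C[0][0] = min over k of (A[0][0] + B[0][0] = 2 + 7 = 9, A[0][1] + B[1][0] = -2 + -3 = -5, A[0][2] + B[2][0] = 1 + 4 = 5) = -5 (attained at k = 1)
  C[0][1] = min over k of (A[0][0] + B[0][1] = 2 + 7 = 9, A[0][1] + B[1][1] = -2 + -5 = -7, A[0][2] + B[2][1] = 1 + 3 = 4) = -7 (attained at k = 1)
  C[0][2] = min over k of (A[0][0] + B[0][2] = 2 + 3 = 5, A[0][1] + B[1][2] = -2 + 2 = 0, A[0][2] + B[2][2] = 1 + 2 = 3) = 0 (attained at k = 1)
  C[1][0] = min over k of (A[1][0] + B[0][0] = 4 + 7 = 11, A[1][1] + B[1][0] = 7 + -3 = 4, A[1][2] + B[2][0] = 9 + 4 = 13) = 4 (attained at k = 1)
  C[1][1] = min over k of (A[1][0] + B[0][1] = 4 + 7 = 11, A[1][1] + B[1][1] = 7 + -5 = 2, A[1][2] + B[2][1] = 9 + 3 = 12) = 2 (attained at k = 1)
  C[1][2] = min over k of (A[1][0] + B[0][2] = 4 + 3 = 7, A[1][1] + B[1][2] = 7 + 2 = 9, A[1][2] + B[2][2] = 9 + 2 = 11) = 7 (attained at k = 0)
  C[2][0] = min over k of (A[2][0] + B[0][0] = -1 + 7 = 6, A[2][1] + B[1][0] = 4 + -3 = 1, A[2][2] + B[2][0] = 9 + 4 = 13) = 1 (attained at k = 1)
  C[2][1] = min over k of (A[2][0] + B[0][1] = -1 + 7 = 6, A[2][1] + B[1][1] = 4 + -5 = -1, A[2][2] + B[2][1] = 9 + 3 = 12) = -1 (attained at k = 1)
  C[2][2] = min over k of (A[2][0] + B[0][2] = -1 + 3 = 2, A[2][1] + B[1][2] = 4 + 2 = 6, A[2][2] + B[2][2] = 9 + 2 = 11) = 2 (attained at k = 0)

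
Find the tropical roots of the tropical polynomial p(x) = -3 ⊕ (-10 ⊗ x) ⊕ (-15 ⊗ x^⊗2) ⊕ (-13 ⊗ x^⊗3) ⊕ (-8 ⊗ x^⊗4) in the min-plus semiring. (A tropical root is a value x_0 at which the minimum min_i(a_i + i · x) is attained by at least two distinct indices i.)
Roots: {-5, -2, 5, 7}

Each tropical root is a break point of the lower envelope of the lines y = a_i + i · x (there are 5 lines, with slopes 0, 1, ..., 4). Only the lines that attain the minimum somewhere contribute to roots; other lines are dominated. Here the surviving (envelope) indices are i = 4, i = 3, i = 2, i = 1, i = 0.
Intersections between consecutive envelope lines give the roots: for adjacent envelope indices i < j the intersection is x = (a_i − a_j) / (j − i). Reading off the sorted break points: {-5, -2, 5, 7}.
Verification: at each break x_0, at least two indices attain the minimum of min_i(a_i + i · x_0).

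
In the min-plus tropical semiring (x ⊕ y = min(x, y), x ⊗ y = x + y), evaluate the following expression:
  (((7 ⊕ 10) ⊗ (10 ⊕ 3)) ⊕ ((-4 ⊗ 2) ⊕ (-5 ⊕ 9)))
(((7 ⊕ 10) ⊗ (10 ⊕ 3)) ⊕ ((-4 ⊗ 2) ⊕ (-5 ⊕ 9))) = -5

Expand innermost to outermost. Recall ⊕ takes the minimum of its arguments and ⊗ takes their sum. Working out the expression (((7 ⊕ 10) ⊗ (10 ⊕ 3)) ⊕ ((-4 ⊗ 2) ⊕ (-5 ⊕ 9))) gives -5.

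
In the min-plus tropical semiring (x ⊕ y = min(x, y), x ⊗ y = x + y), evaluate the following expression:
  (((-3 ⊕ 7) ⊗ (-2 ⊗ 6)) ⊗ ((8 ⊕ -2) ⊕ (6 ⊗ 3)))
(((-3 ⊕ 7) ⊗ (-2 ⊗ 6)) ⊗ ((8 ⊕ -2) ⊕ (6 ⊗ 3))) = -1

Expand innermost to outermost. Recall ⊕ takes the minimum of its arguments and ⊗ takes their sum. Working out the expression (((-3 ⊕ 7) ⊗ (-2 ⊗ 6)) ⊗ ((8 ⊕ -2) ⊕ (6 ⊗ 3))) gives -1.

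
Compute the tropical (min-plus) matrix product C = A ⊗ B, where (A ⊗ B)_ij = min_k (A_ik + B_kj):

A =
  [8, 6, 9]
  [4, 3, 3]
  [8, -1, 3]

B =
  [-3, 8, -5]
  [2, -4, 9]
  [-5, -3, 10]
A ⊗ B =
  [4, 2, 3]
  [-2, -1, -1]
  [-2, -5, 3]

Apply the min-plus product entry-by-entry:
  C[0][0] = min over k of (A[0][0] + B[0][0] = 8 + -3 = 5, A[0][1] + B[1][0] = 6 + 2 = 8, A[0][2] + B[2][0] = 9 + -5 = 4) = 4 (attained at k = 2)
  C[0][1] = min over k of (A[0][0] + B[0][1] = 8 + 8 = 16, A[0][1] + B[1][1] = 6 + -4 = 2, A[0][2] + B[2][1] = 9 + -3 = 6) = 2 (attained at k = 1)
  C[0][2] = min over k of (A[0][0] + B[0][2] = 8 + -5 = 3, A[0][1] + B[1][2] = 6 + 9 = 15, A[0][2] + B[2][2] = 9 + 10 = 19) = 3 (attained at k = 0)
  C[1][0] = min over k of (A[1][0] + B[0][0] = 4 + -3 = 1, A[1][1] + B[1][0] = 3 + 2 = 5, A[1][2] + B[2][0] = 3 + -5 = -2) = -2 (attained at k = 2)
  C[1][1] = min over k of (A[1][0] + B[0][1] = 4 + 8 = 12, A[1][1] + B[1][1] = 3 + -4 = -1, A[1][2] + B[2][1] = 3 + -3 = 0) = -1 (attained at k = 1)
  C[1][2] = min over k of (A[1][0] + B[0][2] = 4 + -5 = -1, A[1][1] + B[1][2] = 3 + 9 = 12, A[1][2] + B[2][2] = 3 + 10 = 13) = -1 (attained at k = 0)
  C[2][0] = min over k of (A[2][0] + B[0][0] = 8 + -3 = 5, A[2][1] + B[1][0] = -1 + 2 = 1, A[2][2] + B[2][0] = 3 + -5 = -2) = -2 (attained at k = 2)
  C[2][1] = min over k of (A[2][0] + B[0][1] = 8 + 8 = 16, A[2][1] + B[1][1] = -1 + -4 = -5, A[2][2] + B[2][1] = 3 + -3 = 0) = -5 (attained at k = 1)
  C[2][2] = min over k of (A[2][0] + B[0][2] = 8 + -5 = 3, A[2][1] + B[1][2] = -1 + 9 = 8, A[2][2] + B[2][2] = 3 + 10 = 13) = 3 (attained at k = 0)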